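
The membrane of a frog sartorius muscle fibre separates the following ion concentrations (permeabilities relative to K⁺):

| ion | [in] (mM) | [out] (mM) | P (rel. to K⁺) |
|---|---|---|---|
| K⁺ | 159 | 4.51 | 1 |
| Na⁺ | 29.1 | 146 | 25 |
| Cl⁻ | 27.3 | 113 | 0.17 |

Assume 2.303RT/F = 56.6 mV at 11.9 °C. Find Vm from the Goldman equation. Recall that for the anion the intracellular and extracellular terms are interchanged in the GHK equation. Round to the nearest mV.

Vm = 56.6 · log₁₀[(Σ P·[cation]ₒ + Σ P·[anion]ᵢ) / (Σ P·[cation]ᵢ + Σ P·[anion]ₒ)]
Numerator = 1×4.51 + 25×146 + 0.17×27.3 = 3659
Denominator = 1×159 + 25×29.1 + 0.17×113 = 905.7
Vm = 56.6 · log₁₀(4.0401) = 56.6 × (0.6064) = 34.32 mV

34 mV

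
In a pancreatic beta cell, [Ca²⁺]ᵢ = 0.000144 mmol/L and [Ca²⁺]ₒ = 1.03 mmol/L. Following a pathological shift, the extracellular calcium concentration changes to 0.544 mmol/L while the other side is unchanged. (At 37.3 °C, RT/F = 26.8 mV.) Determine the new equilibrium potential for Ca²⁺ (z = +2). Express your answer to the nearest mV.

110 mV

After the shift: [Ca²⁺]_out = 0.544, [Ca²⁺]_in = 0.000144 mmol/L.
E_new = (26.8/2)·ln(0.544/0.000144) = 13.40 · (8.2369) = 110.37 mV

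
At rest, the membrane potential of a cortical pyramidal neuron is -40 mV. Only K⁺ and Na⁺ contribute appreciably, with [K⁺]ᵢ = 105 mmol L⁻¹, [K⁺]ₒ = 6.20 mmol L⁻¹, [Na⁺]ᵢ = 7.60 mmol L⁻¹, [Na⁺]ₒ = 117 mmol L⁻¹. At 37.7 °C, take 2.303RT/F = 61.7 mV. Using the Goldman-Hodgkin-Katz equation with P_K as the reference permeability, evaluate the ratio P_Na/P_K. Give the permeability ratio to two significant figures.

Let α = P_Na/P_K. GHK: Vm = 61.7·log₁₀[(Kₒ + α·Naₒ)/(Kᵢ + α·Naᵢ)].
10^(Vm/61.7) = 10^(-40.0/61.7) = 0.22475
So 0.22475·(Kᵢ + α·Naᵢ) = Kₒ + α·Naₒ → α = (0.22475·105.0 − 6.2) / (117.0 − 0.22475·7.6)
α = (23.6 − 6.2) / (117.0 − 1.708) = 17.4/115.3 = 0.1509

0.15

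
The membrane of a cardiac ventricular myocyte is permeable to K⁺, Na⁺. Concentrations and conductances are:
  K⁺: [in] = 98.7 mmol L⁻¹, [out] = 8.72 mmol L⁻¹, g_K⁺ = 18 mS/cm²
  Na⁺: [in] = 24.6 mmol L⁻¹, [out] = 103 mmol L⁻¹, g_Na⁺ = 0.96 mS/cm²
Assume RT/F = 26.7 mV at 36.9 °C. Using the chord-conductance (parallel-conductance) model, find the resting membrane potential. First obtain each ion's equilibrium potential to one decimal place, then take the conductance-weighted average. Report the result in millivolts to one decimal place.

-59.6 mV

E_K⁺ = (26.7/1)·ln(8.72/98.7) = -64.8 mV
E_Na⁺ = (26.7/1)·ln(103/24.6) = 38.2 mV
Vm = (Σ gᵢEᵢ)/(Σ gᵢ) = (18·-64.8 + 0.96·38.2) / (18 + 0.96)
= -1129.73 / 18.96 = -59.58 mV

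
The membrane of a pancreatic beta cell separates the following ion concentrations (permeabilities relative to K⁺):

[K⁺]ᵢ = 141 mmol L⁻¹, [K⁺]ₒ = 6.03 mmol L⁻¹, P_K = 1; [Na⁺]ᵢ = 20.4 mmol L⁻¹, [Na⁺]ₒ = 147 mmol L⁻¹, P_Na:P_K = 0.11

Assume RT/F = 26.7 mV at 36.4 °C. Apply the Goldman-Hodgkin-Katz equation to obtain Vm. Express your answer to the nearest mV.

-50 mV

Vm = 26.7 · ln[(Σ P·[cation]ₒ + Σ P·[anion]ᵢ) / (Σ P·[cation]ᵢ + Σ P·[anion]ₒ)]
Numerator = 1×6.03 + 0.11×147 = 22.2
Denominator = 1×141 + 0.11×20.4 = 143.2
Vm = 26.7 · ln(0.15498) = 26.7 × (-1.8645) = -49.78 mV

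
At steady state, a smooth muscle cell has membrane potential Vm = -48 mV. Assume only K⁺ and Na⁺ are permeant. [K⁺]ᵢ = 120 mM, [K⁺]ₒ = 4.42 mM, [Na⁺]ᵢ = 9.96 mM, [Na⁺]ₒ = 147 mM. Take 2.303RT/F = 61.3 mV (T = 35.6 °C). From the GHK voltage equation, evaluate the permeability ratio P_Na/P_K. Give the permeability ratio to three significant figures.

0.106

Let α = P_Na/P_K. GHK: Vm = 61.3·log₁₀[(Kₒ + α·Naₒ)/(Kᵢ + α·Naᵢ)].
10^(Vm/61.3) = 10^(-48.0/61.3) = 0.1648
So 0.1648·(Kᵢ + α·Naᵢ) = Kₒ + α·Naₒ → α = (0.1648·120.0 − 4.42) / (147.0 − 0.1648·9.96)
α = (19.78 − 4.42) / (147.0 − 1.641) = 15.36/145.4 = 0.1056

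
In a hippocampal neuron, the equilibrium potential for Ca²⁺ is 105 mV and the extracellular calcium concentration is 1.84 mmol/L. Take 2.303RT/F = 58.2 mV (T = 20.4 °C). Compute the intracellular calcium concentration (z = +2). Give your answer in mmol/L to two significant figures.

0.00045 mmol/L

Nernst: E = (58.2/2) · log₁₀([out]/[in]), so log₁₀([out]/[in]) = 105.0 × 2 / 58.2 = 3.6082.
[out]/[in] = 10^(3.6082) = 4057.
[in] = 1.84 / 4057 = 0.0004535 mmol/L.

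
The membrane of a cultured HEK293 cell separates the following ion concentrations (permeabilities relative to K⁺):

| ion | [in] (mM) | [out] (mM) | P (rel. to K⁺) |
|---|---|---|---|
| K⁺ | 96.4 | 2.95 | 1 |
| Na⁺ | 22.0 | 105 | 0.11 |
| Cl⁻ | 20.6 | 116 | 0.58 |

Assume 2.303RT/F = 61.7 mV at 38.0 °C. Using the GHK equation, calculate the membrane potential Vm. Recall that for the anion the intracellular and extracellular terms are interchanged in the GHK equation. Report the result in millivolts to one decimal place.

-49.2 mV

Vm = 61.7 · log₁₀[(Σ P·[cation]ₒ + Σ P·[anion]ᵢ) / (Σ P·[cation]ᵢ + Σ P·[anion]ₒ)]
Numerator = 1×2.95 + 0.11×105 + 0.58×20.6 = 26.45
Denominator = 1×96.4 + 0.11×22.0 + 0.58×116 = 166.1
Vm = 61.7 · log₁₀(0.15923) = 61.7 × (-0.7980) = -49.24 mV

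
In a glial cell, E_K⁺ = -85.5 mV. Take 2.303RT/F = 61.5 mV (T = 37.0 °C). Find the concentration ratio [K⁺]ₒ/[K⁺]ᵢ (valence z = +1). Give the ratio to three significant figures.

0.0407

log₁₀([out]/[in]) = E·z/(61.5) = -85.5 × 1 / 61.5 = -1.3902
[out]/[in] = 10^(-1.3902) = 0.04072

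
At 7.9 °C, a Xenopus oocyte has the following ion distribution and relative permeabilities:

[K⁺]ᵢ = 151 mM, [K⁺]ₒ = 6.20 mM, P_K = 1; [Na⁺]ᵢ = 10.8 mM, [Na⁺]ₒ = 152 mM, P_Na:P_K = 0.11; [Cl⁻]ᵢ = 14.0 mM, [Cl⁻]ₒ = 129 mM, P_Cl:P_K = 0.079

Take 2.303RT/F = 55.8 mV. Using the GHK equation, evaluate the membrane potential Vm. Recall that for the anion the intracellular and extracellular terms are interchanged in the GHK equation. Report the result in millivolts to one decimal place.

-46.3 mV

Vm = 55.8 · log₁₀[(Σ P·[cation]ₒ + Σ P·[anion]ᵢ) / (Σ P·[cation]ᵢ + Σ P·[anion]ₒ)]
Numerator = 1×6.20 + 0.11×152 + 0.079×14.0 = 24.03
Denominator = 1×151 + 0.11×10.8 + 0.079×129 = 162.4
Vm = 55.8 · log₁₀(0.14796) = 55.8 × (-0.8298) = -46.31 mV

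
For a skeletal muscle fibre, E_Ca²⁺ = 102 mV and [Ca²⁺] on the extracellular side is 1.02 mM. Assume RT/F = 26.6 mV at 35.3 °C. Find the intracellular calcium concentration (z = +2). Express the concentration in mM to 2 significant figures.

Nernst: E = (26.6/2) · ln([out]/[in]), so ln([out]/[in]) = 102.0 × 2 / 26.6 = 7.6692.
[out]/[in] = e^(7.6692) = 2141.
[in] = 1.02 / 2141 = 0.0004763 mM.

0.00048 mM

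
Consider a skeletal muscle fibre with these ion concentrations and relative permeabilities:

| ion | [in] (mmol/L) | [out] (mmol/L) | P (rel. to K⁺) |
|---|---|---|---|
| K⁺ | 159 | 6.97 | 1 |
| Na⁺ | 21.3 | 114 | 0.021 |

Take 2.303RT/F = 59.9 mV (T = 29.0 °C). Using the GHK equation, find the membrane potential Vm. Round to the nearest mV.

-74 mV

Vm = 59.9 · log₁₀[(Σ P·[cation]ₒ + Σ P·[anion]ᵢ) / (Σ P·[cation]ᵢ + Σ P·[anion]ₒ)]
Numerator = 1×6.97 + 0.021×114 = 9.364
Denominator = 1×159 + 0.021×21.3 = 159.4
Vm = 59.9 · log₁₀(0.058728) = 59.9 × (-1.2312) = -73.75 mV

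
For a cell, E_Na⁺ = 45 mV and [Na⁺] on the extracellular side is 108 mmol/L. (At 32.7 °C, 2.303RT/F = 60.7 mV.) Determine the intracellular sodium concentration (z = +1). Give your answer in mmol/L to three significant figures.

19.6 mmol/L

Nernst: E = (60.7/1) · log₁₀([out]/[in]), so log₁₀([out]/[in]) = 45.0 × 1 / 60.7 = 0.7414.
[out]/[in] = 10^(0.7414) = 5.513.
[in] = 108 / 5.513 = 19.59 mmol/L.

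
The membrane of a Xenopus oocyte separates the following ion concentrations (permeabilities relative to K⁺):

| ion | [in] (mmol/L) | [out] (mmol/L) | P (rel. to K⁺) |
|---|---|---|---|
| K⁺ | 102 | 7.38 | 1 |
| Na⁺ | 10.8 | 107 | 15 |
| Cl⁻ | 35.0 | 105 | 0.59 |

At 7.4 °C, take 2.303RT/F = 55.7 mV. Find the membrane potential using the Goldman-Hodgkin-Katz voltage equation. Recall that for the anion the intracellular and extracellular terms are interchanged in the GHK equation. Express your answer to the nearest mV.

Vm = 55.7 · log₁₀[(Σ P·[cation]ₒ + Σ P·[anion]ᵢ) / (Σ P·[cation]ᵢ + Σ P·[anion]ₒ)]
Numerator = 1×7.38 + 15×107 + 0.59×35.0 = 1633
Denominator = 1×102 + 15×10.8 + 0.59×105 = 325.9
Vm = 55.7 · log₁₀(5.0101) = 55.7 × (0.6998) = 38.98 mV

39 mV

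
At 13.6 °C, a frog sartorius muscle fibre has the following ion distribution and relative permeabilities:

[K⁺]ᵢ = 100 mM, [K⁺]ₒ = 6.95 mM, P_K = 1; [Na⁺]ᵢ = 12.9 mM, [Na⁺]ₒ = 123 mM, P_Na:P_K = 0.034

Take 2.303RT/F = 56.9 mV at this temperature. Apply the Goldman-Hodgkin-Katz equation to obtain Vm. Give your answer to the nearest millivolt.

Vm = 56.9 · log₁₀[(Σ P·[cation]ₒ + Σ P·[anion]ᵢ) / (Σ P·[cation]ᵢ + Σ P·[anion]ₒ)]
Numerator = 1×6.95 + 0.034×123 = 11.13
Denominator = 1×100 + 0.034×12.9 = 100.4
Vm = 56.9 · log₁₀(0.11083) = 56.9 × (-0.9553) = -54.36 mV

-54 mV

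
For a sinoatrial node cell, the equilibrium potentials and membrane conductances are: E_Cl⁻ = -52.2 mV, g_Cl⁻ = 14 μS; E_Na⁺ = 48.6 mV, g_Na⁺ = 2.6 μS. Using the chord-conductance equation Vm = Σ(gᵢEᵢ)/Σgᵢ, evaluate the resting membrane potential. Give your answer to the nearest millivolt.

Σ gᵢEᵢ = 14·(-52.2) + 2.6·(48.6) = -604.44
Σ gᵢ = 14 + 2.6 = 16.6
Vm = -604.44 / 16.6 = -36.41 mV

-36 mV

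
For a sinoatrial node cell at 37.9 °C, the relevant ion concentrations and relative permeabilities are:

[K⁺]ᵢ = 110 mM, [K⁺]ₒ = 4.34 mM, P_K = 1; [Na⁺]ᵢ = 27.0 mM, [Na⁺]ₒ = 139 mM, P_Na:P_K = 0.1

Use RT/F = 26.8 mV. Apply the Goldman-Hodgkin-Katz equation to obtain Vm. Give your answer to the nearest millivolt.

Vm = 26.8 · ln[(Σ P·[cation]ₒ + Σ P·[anion]ᵢ) / (Σ P·[cation]ᵢ + Σ P·[anion]ₒ)]
Numerator = 1×4.34 + 0.1×139 = 18.24
Denominator = 1×110 + 0.1×27.0 = 112.7
Vm = 26.8 · ln(0.16185) = 26.8 × (-1.8211) = -48.81 mV

-49 mV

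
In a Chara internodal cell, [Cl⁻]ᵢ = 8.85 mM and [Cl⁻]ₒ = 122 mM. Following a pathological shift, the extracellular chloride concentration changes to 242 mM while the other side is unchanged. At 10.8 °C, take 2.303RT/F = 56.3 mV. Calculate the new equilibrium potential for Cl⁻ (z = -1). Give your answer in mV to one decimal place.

-80.9 mV

After the shift: [Cl⁻]_out = 242, [Cl⁻]_in = 8.85 mM.
E_new = (56.3/-1)·log₁₀(242/8.85) = -56.30 · (1.4369) = -80.90 mV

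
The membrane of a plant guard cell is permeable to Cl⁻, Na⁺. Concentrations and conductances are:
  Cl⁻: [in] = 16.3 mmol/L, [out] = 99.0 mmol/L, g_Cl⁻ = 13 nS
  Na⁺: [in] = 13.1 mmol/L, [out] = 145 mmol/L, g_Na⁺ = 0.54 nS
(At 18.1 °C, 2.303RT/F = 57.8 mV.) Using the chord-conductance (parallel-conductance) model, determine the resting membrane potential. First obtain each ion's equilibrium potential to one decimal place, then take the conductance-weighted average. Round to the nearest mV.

-41 mV

E_Cl⁻ = (57.8/-1)·log₁₀(99.0/16.3) = -45.3 mV
E_Na⁺ = (57.8/1)·log₁₀(145/13.1) = 60.3 mV
Vm = (Σ gᵢEᵢ)/(Σ gᵢ) = (13·-45.3 + 0.54·60.3) / (13 + 0.54)
= -556.34 / 13.54 = -41.09 mV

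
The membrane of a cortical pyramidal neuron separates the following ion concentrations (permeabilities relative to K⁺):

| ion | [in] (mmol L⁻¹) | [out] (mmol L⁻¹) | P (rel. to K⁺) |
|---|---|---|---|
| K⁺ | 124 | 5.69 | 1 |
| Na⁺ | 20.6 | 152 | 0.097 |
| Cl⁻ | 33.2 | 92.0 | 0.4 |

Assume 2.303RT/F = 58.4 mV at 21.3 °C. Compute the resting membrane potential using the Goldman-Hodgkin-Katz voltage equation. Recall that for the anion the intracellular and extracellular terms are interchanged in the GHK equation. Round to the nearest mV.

-40 mV

Vm = 58.4 · log₁₀[(Σ P·[cation]ₒ + Σ P·[anion]ᵢ) / (Σ P·[cation]ᵢ + Σ P·[anion]ₒ)]
Numerator = 1×5.69 + 0.097×152 + 0.4×33.2 = 33.71
Denominator = 1×124 + 0.097×20.6 + 0.4×92.0 = 162.8
Vm = 58.4 · log₁₀(0.20709) = 58.4 × (-0.6838) = -39.94 mV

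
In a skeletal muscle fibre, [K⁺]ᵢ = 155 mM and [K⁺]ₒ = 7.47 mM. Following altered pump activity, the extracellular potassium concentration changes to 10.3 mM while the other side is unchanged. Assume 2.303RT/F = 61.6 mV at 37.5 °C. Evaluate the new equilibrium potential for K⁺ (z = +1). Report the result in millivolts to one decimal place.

-72.5 mV

After the shift: [K⁺]_out = 10.3, [K⁺]_in = 155 mM.
E_new = (61.6/1)·log₁₀(10.3/155) = 61.60 · (-1.1775) = -72.53 mV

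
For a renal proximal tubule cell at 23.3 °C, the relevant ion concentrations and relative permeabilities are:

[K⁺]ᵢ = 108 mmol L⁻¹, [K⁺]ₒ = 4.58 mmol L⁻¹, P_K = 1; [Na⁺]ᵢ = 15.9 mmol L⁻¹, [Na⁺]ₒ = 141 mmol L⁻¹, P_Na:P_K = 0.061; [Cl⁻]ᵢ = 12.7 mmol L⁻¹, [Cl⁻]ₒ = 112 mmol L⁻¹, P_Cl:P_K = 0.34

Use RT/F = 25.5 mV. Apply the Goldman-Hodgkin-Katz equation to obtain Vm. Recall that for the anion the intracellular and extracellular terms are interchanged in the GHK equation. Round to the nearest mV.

Vm = 25.5 · ln[(Σ P·[cation]ₒ + Σ P·[anion]ᵢ) / (Σ P·[cation]ᵢ + Σ P·[anion]ₒ)]
Numerator = 1×4.58 + 0.061×141 + 0.34×12.7 = 17.5
Denominator = 1×108 + 0.061×15.9 + 0.34×112 = 147
Vm = 25.5 · ln(0.119) = 25.5 × (-2.1286) = -54.28 mV

-54 mV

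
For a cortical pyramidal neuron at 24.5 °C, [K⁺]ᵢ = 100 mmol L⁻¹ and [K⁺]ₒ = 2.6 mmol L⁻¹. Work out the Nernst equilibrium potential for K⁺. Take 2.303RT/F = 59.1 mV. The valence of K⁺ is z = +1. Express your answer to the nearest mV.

E = (59.1/z) · log₁₀([K⁺]_out/[K⁺]_in) with z = +1.
= (59.1/1) · log₁₀(2.6/100) = 59.10 · log₁₀(0.026)
= 59.10 · (-1.5850) = -93.68 mV

-94 mV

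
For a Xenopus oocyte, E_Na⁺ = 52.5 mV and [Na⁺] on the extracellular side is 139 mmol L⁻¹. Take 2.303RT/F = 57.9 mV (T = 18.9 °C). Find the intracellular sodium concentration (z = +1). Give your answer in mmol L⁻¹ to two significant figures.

17 mmol L⁻¹

Nernst: E = (57.9/1) · log₁₀([out]/[in]), so log₁₀([out]/[in]) = 52.5 × 1 / 57.9 = 0.9067.
[out]/[in] = 10^(0.9067) = 8.067.
[in] = 139 / 8.067 = 17.23 mmol L⁻¹.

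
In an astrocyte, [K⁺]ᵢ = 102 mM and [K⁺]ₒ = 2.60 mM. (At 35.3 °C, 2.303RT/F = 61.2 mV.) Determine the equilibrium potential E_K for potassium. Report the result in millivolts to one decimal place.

-97.5 mV

E = (61.2/z) · log₁₀([K⁺]_out/[K⁺]_in) with z = +1.
= (61.2/1) · log₁₀(2.60/102) = 61.20 · log₁₀(0.02549)
= 61.20 · (-1.5936) = -97.53 mV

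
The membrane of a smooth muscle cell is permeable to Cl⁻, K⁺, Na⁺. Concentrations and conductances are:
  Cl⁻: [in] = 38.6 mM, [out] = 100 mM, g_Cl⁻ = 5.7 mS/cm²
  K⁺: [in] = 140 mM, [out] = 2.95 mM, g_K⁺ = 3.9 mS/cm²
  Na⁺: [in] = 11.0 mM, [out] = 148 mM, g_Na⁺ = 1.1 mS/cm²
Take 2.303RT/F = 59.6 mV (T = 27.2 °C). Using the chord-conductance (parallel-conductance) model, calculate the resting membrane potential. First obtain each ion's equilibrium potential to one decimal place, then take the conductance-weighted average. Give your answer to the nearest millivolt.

E_Cl⁻ = (59.6/-1)·log₁₀(100/38.6) = -24.6 mV
E_K⁺ = (59.6/1)·log₁₀(2.95/140) = -99.9 mV
E_Na⁺ = (59.6/1)·log₁₀(148/11.0) = 67.3 mV
Vm = (Σ gᵢEᵢ)/(Σ gᵢ) = (5.7·-24.6 + 3.9·-99.9 + 1.1·67.3) / (5.7 + 3.9 + 1.1)
= -455.80 / 10.7 = -42.60 mV

-43 mV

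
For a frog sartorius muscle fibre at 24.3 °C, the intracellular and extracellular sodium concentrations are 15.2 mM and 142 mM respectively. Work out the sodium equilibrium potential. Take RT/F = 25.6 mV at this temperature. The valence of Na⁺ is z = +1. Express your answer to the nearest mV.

E = (25.6/z) · ln([Na⁺]_out/[Na⁺]_in) with z = +1.
= (25.6/1) · ln(142/15.2) = 25.60 · ln(9.342)
= 25.60 · (2.2345) = 57.20 mV

57 mV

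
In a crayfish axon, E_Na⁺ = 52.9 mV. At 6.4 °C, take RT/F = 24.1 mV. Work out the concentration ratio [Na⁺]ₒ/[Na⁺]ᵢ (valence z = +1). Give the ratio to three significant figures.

8.98

ln([out]/[in]) = E·z/(24.1) = 52.9 × 1 / 24.1 = 2.1950
[out]/[in] = e^(2.1950) = 8.98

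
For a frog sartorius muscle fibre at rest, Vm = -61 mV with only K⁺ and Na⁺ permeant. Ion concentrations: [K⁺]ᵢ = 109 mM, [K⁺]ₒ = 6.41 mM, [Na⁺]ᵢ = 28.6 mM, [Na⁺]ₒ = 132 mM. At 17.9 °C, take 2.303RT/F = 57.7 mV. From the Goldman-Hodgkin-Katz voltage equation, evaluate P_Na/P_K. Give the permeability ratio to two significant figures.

Let α = P_Na/P_K. GHK: Vm = 57.7·log₁₀[(Kₒ + α·Naₒ)/(Kᵢ + α·Naᵢ)].
10^(Vm/57.7) = 10^(-61.0/57.7) = 0.087661
So 0.087661·(Kᵢ + α·Naᵢ) = Kₒ + α·Naₒ → α = (0.087661·109.0 − 6.41) / (132.0 − 0.087661·28.6)
α = (9.555 − 6.41) / (132.0 − 2.507) = 3.145/129.5 = 0.02429

0.024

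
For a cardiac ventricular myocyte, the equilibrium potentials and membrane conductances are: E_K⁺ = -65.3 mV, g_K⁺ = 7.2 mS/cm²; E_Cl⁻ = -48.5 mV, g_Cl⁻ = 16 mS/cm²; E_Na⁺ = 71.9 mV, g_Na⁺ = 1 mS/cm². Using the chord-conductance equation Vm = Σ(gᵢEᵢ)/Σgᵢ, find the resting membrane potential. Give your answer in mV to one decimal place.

-48.5 mV

Σ gᵢEᵢ = 7.2·(-65.3) + 16·(-48.5) + 1·(71.9) = -1174.26
Σ gᵢ = 7.2 + 16 + 1 = 24.2
Vm = -1174.26 / 24.2 = -48.52 mV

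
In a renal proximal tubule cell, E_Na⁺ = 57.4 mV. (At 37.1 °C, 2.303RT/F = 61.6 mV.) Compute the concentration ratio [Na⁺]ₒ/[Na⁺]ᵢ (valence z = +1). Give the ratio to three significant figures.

log₁₀([out]/[in]) = E·z/(61.6) = 57.4 × 1 / 61.6 = 0.9318
[out]/[in] = 10^(0.9318) = 8.547

8.55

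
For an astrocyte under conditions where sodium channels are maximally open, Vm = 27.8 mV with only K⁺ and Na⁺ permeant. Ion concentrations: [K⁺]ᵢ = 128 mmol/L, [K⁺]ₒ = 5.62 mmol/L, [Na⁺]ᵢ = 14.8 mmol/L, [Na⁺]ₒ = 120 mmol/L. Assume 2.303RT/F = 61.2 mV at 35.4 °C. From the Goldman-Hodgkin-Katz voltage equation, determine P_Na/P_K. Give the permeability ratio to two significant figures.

4.6

Let α = P_Na/P_K. GHK: Vm = 61.2·log₁₀[(Kₒ + α·Naₒ)/(Kᵢ + α·Naᵢ)].
10^(Vm/61.2) = 10^(27.8/61.2) = 2.8461
So 2.8461·(Kᵢ + α·Naᵢ) = Kₒ + α·Naₒ → α = (2.8461·128.0 − 5.62) / (120.0 − 2.8461·14.8)
α = (364.3 − 5.62) / (120.0 − 42.12) = 358.7/77.88 = 4.606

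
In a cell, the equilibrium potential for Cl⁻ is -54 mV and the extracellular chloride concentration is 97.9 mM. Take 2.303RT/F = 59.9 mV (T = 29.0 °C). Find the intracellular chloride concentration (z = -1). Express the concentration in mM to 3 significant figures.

Nernst: E = (59.9/-1) · log₁₀([out]/[in]), so log₁₀([out]/[in]) = -54.0 × -1 / 59.9 = 0.9015.
[out]/[in] = 10^(0.9015) = 7.971.
[in] = 97.9 / 7.971 = 12.28 mM.

12.3 mM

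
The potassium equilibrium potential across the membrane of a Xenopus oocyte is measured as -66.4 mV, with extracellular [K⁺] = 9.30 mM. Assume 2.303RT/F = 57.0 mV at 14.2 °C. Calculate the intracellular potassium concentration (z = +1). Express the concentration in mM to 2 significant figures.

Nernst: E = (57.0/1) · log₁₀([out]/[in]), so log₁₀([out]/[in]) = -66.4 × 1 / 57.0 = -1.1649.
[out]/[in] = 10^(-1.1649) = 0.0684.
[in] = 9.30 / 0.0684 = 136 mM.

140 mM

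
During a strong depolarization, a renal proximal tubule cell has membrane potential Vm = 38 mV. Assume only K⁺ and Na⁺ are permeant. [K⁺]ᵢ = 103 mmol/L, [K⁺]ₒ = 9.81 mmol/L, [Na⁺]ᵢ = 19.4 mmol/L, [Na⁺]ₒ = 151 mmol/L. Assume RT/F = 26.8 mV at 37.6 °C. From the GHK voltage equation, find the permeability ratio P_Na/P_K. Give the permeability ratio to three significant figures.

Let α = P_Na/P_K. GHK: Vm = 26.8·ln[(Kₒ + α·Naₒ)/(Kᵢ + α·Naᵢ)].
e^(Vm/26.8) = e^(38.0/26.8) = 4.1285
So 4.1285·(Kᵢ + α·Naᵢ) = Kₒ + α·Naₒ → α = (4.1285·103.0 − 9.81) / (151.0 − 4.1285·19.4)
α = (425.2 − 9.81) / (151.0 − 80.09) = 415.4/70.91 = 5.859

5.86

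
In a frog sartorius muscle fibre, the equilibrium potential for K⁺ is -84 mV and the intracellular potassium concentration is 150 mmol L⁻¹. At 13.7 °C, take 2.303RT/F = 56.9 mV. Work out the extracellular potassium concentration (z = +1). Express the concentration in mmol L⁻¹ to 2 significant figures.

5.0 mmol L⁻¹

Nernst: E = (56.9/1) · log₁₀([out]/[in]), so log₁₀([out]/[in]) = -84.0 × 1 / 56.9 = -1.4763.
[out]/[in] = 10^(-1.4763) = 0.0334.
[out] = 0.0334 × 150 = 5.01 mmol L⁻¹.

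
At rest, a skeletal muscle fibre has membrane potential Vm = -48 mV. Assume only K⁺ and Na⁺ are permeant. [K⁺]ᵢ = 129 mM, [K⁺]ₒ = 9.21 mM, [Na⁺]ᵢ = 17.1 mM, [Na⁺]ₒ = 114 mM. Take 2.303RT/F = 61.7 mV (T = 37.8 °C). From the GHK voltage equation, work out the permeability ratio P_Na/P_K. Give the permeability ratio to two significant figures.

0.11

Let α = P_Na/P_K. GHK: Vm = 61.7·log₁₀[(Kₒ + α·Naₒ)/(Kᵢ + α·Naᵢ)].
10^(Vm/61.7) = 10^(-48.0/61.7) = 0.16674
So 0.16674·(Kᵢ + α·Naᵢ) = Kₒ + α·Naₒ → α = (0.16674·129.0 − 9.21) / (114.0 − 0.16674·17.1)
α = (21.51 − 9.21) / (114.0 − 2.851) = 12.3/111.1 = 0.1107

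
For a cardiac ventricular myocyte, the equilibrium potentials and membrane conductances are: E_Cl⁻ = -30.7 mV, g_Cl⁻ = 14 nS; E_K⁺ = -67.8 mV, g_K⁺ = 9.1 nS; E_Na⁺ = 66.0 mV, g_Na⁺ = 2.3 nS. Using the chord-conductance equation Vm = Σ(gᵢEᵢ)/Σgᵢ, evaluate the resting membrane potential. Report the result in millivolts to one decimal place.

-35.2 mV

Σ gᵢEᵢ = 14·(-30.7) + 9.1·(-67.8) + 2.3·(66.0) = -894.98
Σ gᵢ = 14 + 9.1 + 2.3 = 25.4
Vm = -894.98 / 25.4 = -35.24 mV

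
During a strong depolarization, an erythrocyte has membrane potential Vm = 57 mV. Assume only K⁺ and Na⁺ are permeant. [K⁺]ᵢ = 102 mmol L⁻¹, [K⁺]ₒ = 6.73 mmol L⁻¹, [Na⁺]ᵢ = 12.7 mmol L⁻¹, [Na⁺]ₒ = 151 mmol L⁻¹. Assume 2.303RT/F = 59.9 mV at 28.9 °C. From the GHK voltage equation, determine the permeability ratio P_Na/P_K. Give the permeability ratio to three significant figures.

24.2

Let α = P_Na/P_K. GHK: Vm = 59.9·log₁₀[(Kₒ + α·Naₒ)/(Kᵢ + α·Naᵢ)].
10^(Vm/59.9) = 10^(57.0/59.9) = 8.9451
So 8.9451·(Kᵢ + α·Naᵢ) = Kₒ + α·Naₒ → α = (8.9451·102.0 − 6.73) / (151.0 − 8.9451·12.7)
α = (912.4 − 6.73) / (151.0 − 113.6) = 905.7/37.4 = 24.22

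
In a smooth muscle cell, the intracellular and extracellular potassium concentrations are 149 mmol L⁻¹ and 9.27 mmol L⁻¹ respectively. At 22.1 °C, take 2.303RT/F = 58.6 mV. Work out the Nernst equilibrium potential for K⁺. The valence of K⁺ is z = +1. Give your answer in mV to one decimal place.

E = (58.6/z) · log₁₀([K⁺]_out/[K⁺]_in) with z = +1.
= (58.6/1) · log₁₀(9.27/149) = 58.60 · log₁₀(0.06221)
= 58.60 · (-1.2061) = -70.68 mV

-70.7 mV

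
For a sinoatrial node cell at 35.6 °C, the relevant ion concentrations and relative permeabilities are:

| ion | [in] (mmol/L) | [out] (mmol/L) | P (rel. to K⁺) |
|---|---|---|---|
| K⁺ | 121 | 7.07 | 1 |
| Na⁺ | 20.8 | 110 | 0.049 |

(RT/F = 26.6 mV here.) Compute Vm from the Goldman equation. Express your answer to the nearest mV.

Vm = 26.6 · ln[(Σ P·[cation]ₒ + Σ P·[anion]ᵢ) / (Σ P·[cation]ᵢ + Σ P·[anion]ₒ)]
Numerator = 1×7.07 + 0.049×110 = 12.46
Denominator = 1×121 + 0.049×20.8 = 122
Vm = 26.6 · ln(0.10212) = 26.6 × (-2.2817) = -60.69 mV

-61 mV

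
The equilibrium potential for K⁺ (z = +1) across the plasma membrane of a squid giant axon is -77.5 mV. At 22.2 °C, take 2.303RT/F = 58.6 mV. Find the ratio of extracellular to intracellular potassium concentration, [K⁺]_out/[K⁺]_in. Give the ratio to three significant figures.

log₁₀([out]/[in]) = E·z/(58.6) = -77.5 × 1 / 58.6 = -1.3225
[out]/[in] = 10^(-1.3225) = 0.04759

0.0476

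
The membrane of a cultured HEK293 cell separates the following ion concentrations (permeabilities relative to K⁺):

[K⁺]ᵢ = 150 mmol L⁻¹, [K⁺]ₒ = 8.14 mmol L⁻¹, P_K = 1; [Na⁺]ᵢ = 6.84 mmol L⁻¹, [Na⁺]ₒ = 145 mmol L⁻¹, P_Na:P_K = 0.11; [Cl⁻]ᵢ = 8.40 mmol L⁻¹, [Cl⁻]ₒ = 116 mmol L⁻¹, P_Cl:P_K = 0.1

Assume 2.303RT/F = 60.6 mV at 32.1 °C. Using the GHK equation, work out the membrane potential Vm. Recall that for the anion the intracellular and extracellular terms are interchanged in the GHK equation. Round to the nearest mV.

-49 mV

Vm = 60.6 · log₁₀[(Σ P·[cation]ₒ + Σ P·[anion]ᵢ) / (Σ P·[cation]ᵢ + Σ P·[anion]ₒ)]
Numerator = 1×8.14 + 0.11×145 + 0.1×8.40 = 24.93
Denominator = 1×150 + 0.11×6.84 + 0.1×116 = 162.4
Vm = 60.6 · log₁₀(0.15355) = 60.6 × (-0.8137) = -49.31 mV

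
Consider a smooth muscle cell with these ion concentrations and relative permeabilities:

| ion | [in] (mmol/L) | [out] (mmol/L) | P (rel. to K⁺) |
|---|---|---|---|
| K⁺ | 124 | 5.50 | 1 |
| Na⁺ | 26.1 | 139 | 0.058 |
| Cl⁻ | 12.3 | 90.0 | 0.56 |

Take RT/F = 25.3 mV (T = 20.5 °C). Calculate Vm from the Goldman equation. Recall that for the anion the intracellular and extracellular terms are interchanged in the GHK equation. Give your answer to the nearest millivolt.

-54 mV

Vm = 25.3 · ln[(Σ P·[cation]ₒ + Σ P·[anion]ᵢ) / (Σ P·[cation]ᵢ + Σ P·[anion]ₒ)]
Numerator = 1×5.50 + 0.058×139 + 0.56×12.3 = 20.45
Denominator = 1×124 + 0.058×26.1 + 0.56×90.0 = 175.9
Vm = 25.3 · ln(0.11625) = 25.3 × (-2.1520) = -54.45 mV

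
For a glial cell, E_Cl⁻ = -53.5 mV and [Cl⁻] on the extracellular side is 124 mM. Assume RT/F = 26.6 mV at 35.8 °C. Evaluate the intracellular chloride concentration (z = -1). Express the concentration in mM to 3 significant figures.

Nernst: E = (26.6/-1) · ln([out]/[in]), so ln([out]/[in]) = -53.5 × -1 / 26.6 = 2.0113.
[out]/[in] = e^(2.0113) = 7.473.
[in] = 124 / 7.473 = 16.59 mM.

16.6 mM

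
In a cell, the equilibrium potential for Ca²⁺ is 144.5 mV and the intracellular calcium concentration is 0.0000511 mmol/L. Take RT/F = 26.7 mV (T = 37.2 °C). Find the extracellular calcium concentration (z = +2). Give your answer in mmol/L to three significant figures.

2.57 mmol/L

Nernst: E = (26.7/2) · ln([out]/[in]), so ln([out]/[in]) = 144.5 × 2 / 26.7 = 10.8240.
[out]/[in] = e^(10.8240) = 5.021e+04.
[out] = 5.021e+04 × 0.0000511 = 2.566 mmol/L.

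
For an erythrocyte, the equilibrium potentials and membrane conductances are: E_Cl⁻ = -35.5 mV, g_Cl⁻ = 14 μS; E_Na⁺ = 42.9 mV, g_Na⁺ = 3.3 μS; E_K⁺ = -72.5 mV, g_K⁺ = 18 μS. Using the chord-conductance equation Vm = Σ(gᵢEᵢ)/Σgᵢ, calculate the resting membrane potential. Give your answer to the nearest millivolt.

-47 mV

Σ gᵢEᵢ = 14·(-35.5) + 3.3·(42.9) + 18·(-72.5) = -1660.43
Σ gᵢ = 14 + 3.3 + 18 = 35.3
Vm = -1660.43 / 35.3 = -47.04 mV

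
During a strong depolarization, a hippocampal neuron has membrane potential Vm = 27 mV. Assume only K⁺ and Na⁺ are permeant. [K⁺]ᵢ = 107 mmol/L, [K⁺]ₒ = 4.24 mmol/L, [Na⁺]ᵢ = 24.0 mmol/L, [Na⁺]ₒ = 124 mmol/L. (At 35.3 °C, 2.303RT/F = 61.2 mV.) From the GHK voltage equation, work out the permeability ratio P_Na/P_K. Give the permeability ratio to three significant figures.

Let α = P_Na/P_K. GHK: Vm = 61.2·log₁₀[(Kₒ + α·Naₒ)/(Kᵢ + α·Naᵢ)].
10^(Vm/61.2) = 10^(27.0/61.2) = 2.7617
So 2.7617·(Kᵢ + α·Naᵢ) = Kₒ + α·Naₒ → α = (2.7617·107.0 − 4.24) / (124.0 − 2.7617·24.0)
α = (295.5 − 4.24) / (124.0 − 66.28) = 291.3/57.72 = 5.046

5.05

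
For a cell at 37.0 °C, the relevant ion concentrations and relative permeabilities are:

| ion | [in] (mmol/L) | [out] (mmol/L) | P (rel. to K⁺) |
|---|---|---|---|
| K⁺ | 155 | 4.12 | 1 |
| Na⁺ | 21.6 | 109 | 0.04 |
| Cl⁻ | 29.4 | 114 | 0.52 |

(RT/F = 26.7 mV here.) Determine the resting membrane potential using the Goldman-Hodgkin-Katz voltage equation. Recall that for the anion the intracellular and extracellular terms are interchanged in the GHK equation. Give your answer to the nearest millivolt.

Vm = 26.7 · ln[(Σ P·[cation]ₒ + Σ P·[anion]ᵢ) / (Σ P·[cation]ᵢ + Σ P·[anion]ₒ)]
Numerator = 1×4.12 + 0.04×109 + 0.52×29.4 = 23.77
Denominator = 1×155 + 0.04×21.6 + 0.52×114 = 215.1
Vm = 26.7 · ln(0.11047) = 26.7 × (-2.2030) = -58.82 mV

-59 mV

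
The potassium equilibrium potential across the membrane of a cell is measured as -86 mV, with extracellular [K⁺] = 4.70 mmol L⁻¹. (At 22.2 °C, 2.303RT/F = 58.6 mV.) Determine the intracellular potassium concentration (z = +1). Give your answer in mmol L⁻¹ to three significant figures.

138 mmol L⁻¹

Nernst: E = (58.6/1) · log₁₀([out]/[in]), so log₁₀([out]/[in]) = -86.0 × 1 / 58.6 = -1.4676.
[out]/[in] = 10^(-1.4676) = 0.03407.
[in] = 4.70 / 0.03407 = 137.9 mmol L⁻¹.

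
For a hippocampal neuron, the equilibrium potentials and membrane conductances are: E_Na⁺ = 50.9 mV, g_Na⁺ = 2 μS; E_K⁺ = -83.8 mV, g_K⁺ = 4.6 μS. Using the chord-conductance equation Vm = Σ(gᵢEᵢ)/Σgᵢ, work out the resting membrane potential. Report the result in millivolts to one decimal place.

Σ gᵢEᵢ = 2·(50.9) + 4.6·(-83.8) = -283.68
Σ gᵢ = 2 + 4.6 = 6.6
Vm = -283.68 / 6.6 = -42.98 mV

-43.0 mV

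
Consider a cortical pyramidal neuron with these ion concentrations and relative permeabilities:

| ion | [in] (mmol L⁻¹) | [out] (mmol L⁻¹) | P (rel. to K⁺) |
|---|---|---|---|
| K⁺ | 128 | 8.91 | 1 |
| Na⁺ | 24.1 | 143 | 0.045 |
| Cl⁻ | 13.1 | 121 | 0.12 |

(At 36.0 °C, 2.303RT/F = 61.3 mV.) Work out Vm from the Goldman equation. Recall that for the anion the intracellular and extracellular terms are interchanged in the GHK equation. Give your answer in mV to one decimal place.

Vm = 61.3 · log₁₀[(Σ P·[cation]ₒ + Σ P·[anion]ᵢ) / (Σ P·[cation]ᵢ + Σ P·[anion]ₒ)]
Numerator = 1×8.91 + 0.045×143 + 0.12×13.1 = 16.92
Denominator = 1×128 + 0.045×24.1 + 0.12×121 = 143.6
Vm = 61.3 · log₁₀(0.1178) = 61.3 × (-0.9288) = -56.94 mV

-56.9 mV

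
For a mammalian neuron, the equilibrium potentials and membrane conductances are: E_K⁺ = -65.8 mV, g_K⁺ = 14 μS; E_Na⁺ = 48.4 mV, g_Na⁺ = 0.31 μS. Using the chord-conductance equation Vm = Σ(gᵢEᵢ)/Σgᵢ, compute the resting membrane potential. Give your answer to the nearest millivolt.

Σ gᵢEᵢ = 14·(-65.8) + 0.31·(48.4) = -906.20
Σ gᵢ = 14 + 0.31 = 14.31
Vm = -906.20 / 14.31 = -63.33 mV

-63 mV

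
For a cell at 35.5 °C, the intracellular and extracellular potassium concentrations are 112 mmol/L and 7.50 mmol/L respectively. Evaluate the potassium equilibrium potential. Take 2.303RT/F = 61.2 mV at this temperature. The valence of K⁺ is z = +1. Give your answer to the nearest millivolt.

E = (61.2/z) · log₁₀([K⁺]_out/[K⁺]_in) with z = +1.
= (61.2/1) · log₁₀(7.50/112) = 61.20 · log₁₀(0.06696)
= 61.20 · (-1.1742) = -71.86 mV

-72 mV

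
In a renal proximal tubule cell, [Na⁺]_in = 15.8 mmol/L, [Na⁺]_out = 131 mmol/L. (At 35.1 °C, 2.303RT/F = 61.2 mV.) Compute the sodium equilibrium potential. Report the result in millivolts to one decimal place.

E = (61.2/z) · log₁₀([Na⁺]_out/[Na⁺]_in) with z = +1.
= (61.2/1) · log₁₀(131/15.8) = 61.20 · log₁₀(8.291)
= 61.20 · (0.9186) = 56.22 mV

56.2 mV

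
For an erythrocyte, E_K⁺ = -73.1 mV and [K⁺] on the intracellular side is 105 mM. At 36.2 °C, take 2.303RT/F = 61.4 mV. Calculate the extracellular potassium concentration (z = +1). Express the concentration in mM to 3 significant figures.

Nernst: E = (61.4/1) · log₁₀([out]/[in]), so log₁₀([out]/[in]) = -73.1 × 1 / 61.4 = -1.1906.
[out]/[in] = 10^(-1.1906) = 0.06448.
[out] = 0.06448 × 105 = 6.771 mM.

6.77 mM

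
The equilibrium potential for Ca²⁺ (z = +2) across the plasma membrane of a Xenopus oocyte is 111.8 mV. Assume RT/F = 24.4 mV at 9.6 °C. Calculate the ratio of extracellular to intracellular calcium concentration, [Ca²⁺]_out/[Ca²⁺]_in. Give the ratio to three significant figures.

ln([out]/[in]) = E·z/(24.4) = 111.8 × 2 / 24.4 = 9.1639
[out]/[in] = e^(9.1639) = 9547

9550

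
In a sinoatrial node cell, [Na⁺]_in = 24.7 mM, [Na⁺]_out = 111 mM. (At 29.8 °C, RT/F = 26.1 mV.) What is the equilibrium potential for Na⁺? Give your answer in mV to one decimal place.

E = (26.1/z) · ln([Na⁺]_out/[Na⁺]_in) with z = +1.
= (26.1/1) · ln(111/24.7) = 26.10 · ln(4.494)
= 26.10 · (1.5027) = 39.22 mV

39.2 mV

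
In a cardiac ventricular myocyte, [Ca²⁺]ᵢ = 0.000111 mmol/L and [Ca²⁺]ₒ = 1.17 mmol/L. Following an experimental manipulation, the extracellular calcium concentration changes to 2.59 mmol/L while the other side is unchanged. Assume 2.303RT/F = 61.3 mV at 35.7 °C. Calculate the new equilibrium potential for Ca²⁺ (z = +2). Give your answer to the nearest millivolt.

After the shift: [Ca²⁺]_out = 2.59, [Ca²⁺]_in = 0.000111 mmol/L.
E_new = (61.3/2)·log₁₀(2.59/0.000111) = 30.65 · (4.3680) = 133.88 mV

134 mV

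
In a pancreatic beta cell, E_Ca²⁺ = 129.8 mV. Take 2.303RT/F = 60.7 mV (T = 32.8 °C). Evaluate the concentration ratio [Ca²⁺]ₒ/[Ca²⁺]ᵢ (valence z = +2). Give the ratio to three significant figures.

log₁₀([out]/[in]) = E·z/(60.7) = 129.8 × 2 / 60.7 = 4.2768
[out]/[in] = 10^(4.2768) = 1.891e+04

18900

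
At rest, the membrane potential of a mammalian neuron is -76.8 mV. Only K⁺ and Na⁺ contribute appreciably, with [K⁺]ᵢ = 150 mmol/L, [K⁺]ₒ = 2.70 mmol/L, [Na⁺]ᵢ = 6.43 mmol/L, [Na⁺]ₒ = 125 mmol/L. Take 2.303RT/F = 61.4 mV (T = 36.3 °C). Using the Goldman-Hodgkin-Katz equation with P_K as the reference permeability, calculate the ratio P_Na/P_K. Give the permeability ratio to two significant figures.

Let α = P_Na/P_K. GHK: Vm = 61.4·log₁₀[(Kₒ + α·Naₒ)/(Kᵢ + α·Naᵢ)].
10^(Vm/61.4) = 10^(-76.8/61.4) = 0.056129
So 0.056129·(Kᵢ + α·Naᵢ) = Kₒ + α·Naₒ → α = (0.056129·150.0 − 2.7) / (125.0 − 0.056129·6.43)
α = (8.419 − 2.7) / (125.0 − 0.3609) = 5.719/124.6 = 0.04589

0.046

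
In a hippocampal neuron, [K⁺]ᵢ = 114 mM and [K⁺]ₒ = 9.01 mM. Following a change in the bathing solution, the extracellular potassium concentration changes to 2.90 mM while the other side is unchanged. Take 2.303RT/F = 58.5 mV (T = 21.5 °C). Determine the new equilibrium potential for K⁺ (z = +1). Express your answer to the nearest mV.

-93 mV

After the shift: [K⁺]_out = 2.90, [K⁺]_in = 114 mM.
E_new = (58.5/1)·log₁₀(2.90/114) = 58.50 · (-1.5945) = -93.28 mV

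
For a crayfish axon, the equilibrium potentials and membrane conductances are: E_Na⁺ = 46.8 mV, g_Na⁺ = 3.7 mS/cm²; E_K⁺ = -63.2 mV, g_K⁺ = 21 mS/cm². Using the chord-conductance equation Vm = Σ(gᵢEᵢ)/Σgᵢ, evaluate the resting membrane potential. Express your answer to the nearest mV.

-47 mV

Σ gᵢEᵢ = 3.7·(46.8) + 21·(-63.2) = -1154.04
Σ gᵢ = 3.7 + 21 = 24.7
Vm = -1154.04 / 24.7 = -46.72 mV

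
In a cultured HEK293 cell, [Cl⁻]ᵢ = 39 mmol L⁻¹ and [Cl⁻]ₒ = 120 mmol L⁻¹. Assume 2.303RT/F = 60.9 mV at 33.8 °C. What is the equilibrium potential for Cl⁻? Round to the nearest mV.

E = (60.9/z) · log₁₀([Cl⁻]_out/[Cl⁻]_in) with z = -1.
For an anion, dividing by z = -1 reverses the sign.
= (60.9/-1) · log₁₀(120/39) = -60.90 · log₁₀(3.077)
= -60.90 · (0.4881) = -29.73 mV

-30 mV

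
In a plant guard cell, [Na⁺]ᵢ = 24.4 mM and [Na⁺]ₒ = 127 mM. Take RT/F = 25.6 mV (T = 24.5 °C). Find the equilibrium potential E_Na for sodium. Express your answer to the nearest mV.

E = (25.6/z) · ln([Na⁺]_out/[Na⁺]_in) with z = +1.
= (25.6/1) · ln(127/24.4) = 25.60 · ln(5.205)
= 25.60 · (1.6496) = 42.23 mV

42 mV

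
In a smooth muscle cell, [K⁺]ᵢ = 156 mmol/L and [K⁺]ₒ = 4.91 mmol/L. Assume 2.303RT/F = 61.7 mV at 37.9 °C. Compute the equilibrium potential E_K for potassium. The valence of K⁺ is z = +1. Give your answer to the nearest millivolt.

-93 mV

E = (61.7/z) · log₁₀([K⁺]_out/[K⁺]_in) with z = +1.
= (61.7/1) · log₁₀(4.91/156) = 61.70 · log₁₀(0.03147)
= 61.70 · (-1.5020) = -92.68 mV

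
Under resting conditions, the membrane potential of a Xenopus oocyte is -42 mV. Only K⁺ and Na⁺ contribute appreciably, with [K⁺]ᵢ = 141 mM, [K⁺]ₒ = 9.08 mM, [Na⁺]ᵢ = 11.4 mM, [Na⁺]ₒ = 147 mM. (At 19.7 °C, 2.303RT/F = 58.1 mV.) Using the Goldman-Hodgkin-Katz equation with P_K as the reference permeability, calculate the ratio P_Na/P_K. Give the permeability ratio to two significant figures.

0.12

Let α = P_Na/P_K. GHK: Vm = 58.1·log₁₀[(Kₒ + α·Naₒ)/(Kᵢ + α·Naᵢ)].
10^(Vm/58.1) = 10^(-42.0/58.1) = 0.18928
So 0.18928·(Kᵢ + α·Naᵢ) = Kₒ + α·Naₒ → α = (0.18928·141.0 − 9.08) / (147.0 − 0.18928·11.4)
α = (26.69 − 9.08) / (147.0 − 2.158) = 17.61/144.8 = 0.1216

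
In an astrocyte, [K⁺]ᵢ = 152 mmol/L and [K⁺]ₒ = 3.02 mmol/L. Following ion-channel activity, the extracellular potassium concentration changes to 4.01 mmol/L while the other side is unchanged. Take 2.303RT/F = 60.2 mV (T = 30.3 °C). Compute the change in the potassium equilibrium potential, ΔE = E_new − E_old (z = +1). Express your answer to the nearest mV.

E_old = (60.2/1)·log₁₀(3.02/152) = -102.45 mV
E_new = (60.2/1)·log₁₀(4.01/152) = -95.04 mV
ΔE = -95.04 − (-102.45) = 7.41 mV

7 mV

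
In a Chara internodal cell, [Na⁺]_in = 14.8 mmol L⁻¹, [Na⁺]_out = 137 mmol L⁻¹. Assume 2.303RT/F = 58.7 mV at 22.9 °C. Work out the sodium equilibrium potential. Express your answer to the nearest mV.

E = (58.7/z) · log₁₀([Na⁺]_out/[Na⁺]_in) with z = +1.
= (58.7/1) · log₁₀(137/14.8) = 58.70 · log₁₀(9.257)
= 58.70 · (0.9665) = 56.73 mV

57 mV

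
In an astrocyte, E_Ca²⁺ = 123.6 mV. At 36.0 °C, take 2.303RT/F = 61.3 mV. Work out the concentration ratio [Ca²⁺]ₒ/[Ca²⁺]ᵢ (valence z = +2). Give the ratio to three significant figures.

log₁₀([out]/[in]) = E·z/(61.3) = 123.6 × 2 / 61.3 = 4.0326
[out]/[in] = 10^(4.0326) = 1.078e+04

10800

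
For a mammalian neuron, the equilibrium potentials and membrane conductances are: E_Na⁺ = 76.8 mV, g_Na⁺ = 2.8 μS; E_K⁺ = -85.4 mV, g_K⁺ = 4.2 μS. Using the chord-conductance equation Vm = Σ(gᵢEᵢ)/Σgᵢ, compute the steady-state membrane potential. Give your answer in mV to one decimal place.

-20.5 mV

Σ gᵢEᵢ = 2.8·(76.8) + 4.2·(-85.4) = -143.64
Σ gᵢ = 2.8 + 4.2 = 7
Vm = -143.64 / 7 = -20.52 mV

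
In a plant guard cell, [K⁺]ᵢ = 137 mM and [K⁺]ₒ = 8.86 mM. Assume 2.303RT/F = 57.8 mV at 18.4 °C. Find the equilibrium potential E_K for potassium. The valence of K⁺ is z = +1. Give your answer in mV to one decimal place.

-68.7 mV

E = (57.8/z) · log₁₀([K⁺]_out/[K⁺]_in) with z = +1.
= (57.8/1) · log₁₀(8.86/137) = 57.80 · log₁₀(0.06467)
= 57.80 · (-1.1893) = -68.74 mV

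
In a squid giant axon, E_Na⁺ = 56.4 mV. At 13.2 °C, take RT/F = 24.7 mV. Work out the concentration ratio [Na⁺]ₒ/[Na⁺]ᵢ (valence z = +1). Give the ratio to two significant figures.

9.8

ln([out]/[in]) = E·z/(24.7) = 56.4 × 1 / 24.7 = 2.2834
[out]/[in] = e^(2.2834) = 9.81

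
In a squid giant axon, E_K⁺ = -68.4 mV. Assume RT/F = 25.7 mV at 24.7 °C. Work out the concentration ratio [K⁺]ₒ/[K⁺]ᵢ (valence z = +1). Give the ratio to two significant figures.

0.070

ln([out]/[in]) = E·z/(25.7) = -68.4 × 1 / 25.7 = -2.6615
[out]/[in] = e^(-2.6615) = 0.06984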